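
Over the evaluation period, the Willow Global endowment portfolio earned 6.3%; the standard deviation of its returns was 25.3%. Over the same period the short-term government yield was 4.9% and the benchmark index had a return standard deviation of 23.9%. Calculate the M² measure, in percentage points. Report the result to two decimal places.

Sharpe = (Rp − Rf) / σp = (6.3% − 4.9%) / 25.3% = 0.0553
M² = Rf + Sharpe × σm = 4.9% + 0.0553 × 23.9% = 6.2217%

6.22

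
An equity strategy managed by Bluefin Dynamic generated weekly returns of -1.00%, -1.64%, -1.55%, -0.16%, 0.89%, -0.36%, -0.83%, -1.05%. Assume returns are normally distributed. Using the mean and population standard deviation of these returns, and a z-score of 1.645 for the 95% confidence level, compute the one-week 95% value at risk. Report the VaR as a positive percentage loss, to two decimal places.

1.98

r̄ = (-1 − 1.64 − 1.55 − 0.16 + 0.89 − 0.36 − 0.83 − 1.05) / 8 = -0.7125%
Σ(r − r̄)² = (-1 − (-0.7125))² + (-1.64 − (-0.7125))² + … = 4.7696
σ = √[4.7696 / 8] = 0.7721%
VaR = −(r̄ − z·σ) = −(-0.7125 − 1.645 × 0.7721) = −(-1.9826) = 1.9826%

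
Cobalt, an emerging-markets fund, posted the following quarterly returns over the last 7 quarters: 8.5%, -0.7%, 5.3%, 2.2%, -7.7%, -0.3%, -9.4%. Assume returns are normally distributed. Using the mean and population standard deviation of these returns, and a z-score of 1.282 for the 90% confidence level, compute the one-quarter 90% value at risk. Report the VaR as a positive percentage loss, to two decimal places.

Mean return r̄ = -2.10 / 7 = -0.3000%
Σ(r − r̄)² = (8.5 − (-0.3000))² + (-0.7 − (-0.3000))² + … = 252.7800
population σ = √(252.7800 / 7) = √36.1114 = 6.0093%
VaR = −(r̄ − z·σ) = −(-0.3000 − 1.282 × 6.0093) = −(-8.0039) = 8.0039%

8.00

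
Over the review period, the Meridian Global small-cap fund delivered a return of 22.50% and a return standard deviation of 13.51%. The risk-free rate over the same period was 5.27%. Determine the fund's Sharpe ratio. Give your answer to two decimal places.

Sharpe = (Rp − Rf) / σp = (22.50% − 5.27%) / 13.51% = 17.23% / 13.51% = 1.2754

1.28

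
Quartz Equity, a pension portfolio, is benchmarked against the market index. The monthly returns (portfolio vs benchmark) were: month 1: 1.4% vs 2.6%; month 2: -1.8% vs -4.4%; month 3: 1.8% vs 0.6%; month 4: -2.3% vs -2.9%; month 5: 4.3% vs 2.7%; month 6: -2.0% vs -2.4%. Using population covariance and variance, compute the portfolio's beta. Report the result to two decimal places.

r̄p = 0.2333%,  r̄m = -0.6333%
Cov = Σ(rp − r̄p)(rm − r̄m) / 6 = 6.1011
Var(rm) = Σ(rm − r̄m)² / 6 = 7.5889
β = Cov / Var = 6.1011 / 7.5889 = 0.8040

0.80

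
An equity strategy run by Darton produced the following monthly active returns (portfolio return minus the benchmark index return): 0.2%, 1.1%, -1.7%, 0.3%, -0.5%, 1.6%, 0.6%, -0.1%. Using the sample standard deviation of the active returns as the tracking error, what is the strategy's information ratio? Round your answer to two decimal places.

Mean return r̄ = 1.50 / 8 = 0.1875%
Σ(r − r̄)² = (0.2 − 0.1875)² + (1.1 − 0.1875)² + (-1.7 − 0.1875)² + … = 7.1288
sample σ = √(7.1288 / 7) = √1.0184 = 1.0092%
IR = r̄ / tracking error = 0.1875 / 1.0092 = 0.1858

0.19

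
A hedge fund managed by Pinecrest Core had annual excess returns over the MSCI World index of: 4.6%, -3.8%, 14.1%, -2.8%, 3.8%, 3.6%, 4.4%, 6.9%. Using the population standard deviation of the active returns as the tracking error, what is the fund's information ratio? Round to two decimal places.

Mean return r̄ = 30.80 / 8 = 3.8500%
Population std dev = √[218.0400 / 8] = 5.2206%
IR = r̄ / tracking error = 3.8500 / 5.2206 = 0.7375

0.74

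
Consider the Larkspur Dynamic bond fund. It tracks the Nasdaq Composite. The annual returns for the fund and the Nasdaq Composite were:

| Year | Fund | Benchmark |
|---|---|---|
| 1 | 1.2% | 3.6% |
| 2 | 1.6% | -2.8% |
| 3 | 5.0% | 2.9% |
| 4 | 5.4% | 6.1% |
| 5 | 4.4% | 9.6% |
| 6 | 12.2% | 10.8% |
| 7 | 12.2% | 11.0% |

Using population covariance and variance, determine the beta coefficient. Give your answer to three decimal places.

r̄p = 6.0000%,  r̄m = 5.8857%
Cov = Σ(rp − r̄p)(rm − r̄m) / 7 = 15.4686
Var(rm) = Σ(rm − r̄m)² / 7 = 21.9612
β = Cov / Var = 15.4686 / 21.9612 = 0.7044

0.704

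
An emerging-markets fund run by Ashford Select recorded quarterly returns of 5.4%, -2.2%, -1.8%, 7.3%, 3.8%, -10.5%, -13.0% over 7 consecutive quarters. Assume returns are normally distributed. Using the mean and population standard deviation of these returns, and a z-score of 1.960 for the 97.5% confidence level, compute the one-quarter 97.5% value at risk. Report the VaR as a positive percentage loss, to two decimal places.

Mean return μ = -11.00 / 7 = -1.5714%
Population σ = √[Σ(r − μ)² / 7] = √[366.9343 / 7] = √52.4192 = 7.2401%
VaR = −(μ − z·σ) = −(-1.5714 − 1.960 × 7.2401) = −(-15.7620) = 15.7620%

15.76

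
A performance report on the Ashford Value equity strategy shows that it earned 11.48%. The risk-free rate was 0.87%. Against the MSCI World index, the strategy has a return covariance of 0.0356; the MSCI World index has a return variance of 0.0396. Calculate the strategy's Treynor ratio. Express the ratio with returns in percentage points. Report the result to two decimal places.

11.80

β = Cov / Var = 0.0356 / 0.0396 = 0.8990
Treynor = (Rp − Rf) / β = (11.48% − 0.87%) / 0.8990 = 10.61 / 0.8990 = 11.8020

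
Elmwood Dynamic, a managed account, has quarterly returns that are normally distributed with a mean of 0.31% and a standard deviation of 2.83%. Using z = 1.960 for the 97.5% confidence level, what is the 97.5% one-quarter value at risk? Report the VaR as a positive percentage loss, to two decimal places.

5.24

VaR (as % loss) = −(μ − z·σ) = −(0.31% − 1.960 × 2.83%) = −(-5.2368%) = 5.2368%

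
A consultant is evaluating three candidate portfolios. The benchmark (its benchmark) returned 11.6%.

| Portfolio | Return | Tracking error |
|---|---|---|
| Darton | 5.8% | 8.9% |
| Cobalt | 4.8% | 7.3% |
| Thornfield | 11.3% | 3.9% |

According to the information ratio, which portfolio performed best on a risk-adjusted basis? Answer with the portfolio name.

Thornfield

Darton: IR = (5.8% − 11.6%) / 8.9% = -0.652
Cobalt: IR = (4.8% − 11.6%) / 7.3% = -0.932
Thornfield: IR = (11.3% − 11.6%) / 3.9% = -0.077
Highest: Thornfield (-0.077).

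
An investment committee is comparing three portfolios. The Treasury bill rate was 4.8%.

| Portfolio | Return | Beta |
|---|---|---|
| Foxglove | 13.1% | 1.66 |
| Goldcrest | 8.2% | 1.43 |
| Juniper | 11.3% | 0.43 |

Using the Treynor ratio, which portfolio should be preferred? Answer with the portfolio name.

Foxglove: Treynor = (13.1% − 4.8%) / 1.66 = 5.000
Goldcrest: Treynor = (8.2% − 4.8%) / 1.43 = 2.378
Juniper: Treynor = (11.3% − 4.8%) / 0.43 = 15.116
Highest: Juniper (15.116).

Juniper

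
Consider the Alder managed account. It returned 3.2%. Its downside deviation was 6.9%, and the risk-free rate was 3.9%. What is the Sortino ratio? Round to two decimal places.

-0.10

Sortino = (Rp − Rf) / σd = (3.2% − 3.9%) / 6.9% = -0.70% / 6.9% = -0.1014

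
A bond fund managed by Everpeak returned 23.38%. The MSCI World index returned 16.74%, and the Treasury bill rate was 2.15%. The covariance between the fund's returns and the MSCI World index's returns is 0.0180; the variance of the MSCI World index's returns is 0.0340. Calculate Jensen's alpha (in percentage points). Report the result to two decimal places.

13.51

β = Cov / Var = 0.0180 / 0.0340 = 0.5294
E[R] = Rf + β(Rm − Rf) = 2.15% + 0.5294 × (16.74% − 2.15%) = 9.8739%
α = Rp − E[R] = 23.38% − 9.8739% = 13.5061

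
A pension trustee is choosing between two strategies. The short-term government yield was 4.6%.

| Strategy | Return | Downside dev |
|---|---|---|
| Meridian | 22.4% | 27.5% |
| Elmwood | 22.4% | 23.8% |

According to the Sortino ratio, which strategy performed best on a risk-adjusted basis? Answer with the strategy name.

Elmwood

Meridian: Sortino ratio = (22.4% − 4.6%) / 27.5% = 0.647
Elmwood: Sortino ratio = (22.4% − 4.6%) / 23.8% = 0.748
Highest: Elmwood (0.748).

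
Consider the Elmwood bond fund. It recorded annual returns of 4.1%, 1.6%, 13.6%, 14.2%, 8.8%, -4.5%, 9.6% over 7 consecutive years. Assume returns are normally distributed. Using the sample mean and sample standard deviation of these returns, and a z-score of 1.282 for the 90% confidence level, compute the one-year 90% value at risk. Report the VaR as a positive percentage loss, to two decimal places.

r̄ = (4.1 + 1.6 + 13.6 + 14.2 + 8.8 − 4.5 + 9.6) / 7 = 6.7714%
Sample σ = √[Σ(r − r̄)² / 6] = √[274.8543 / 6] = √45.8091 = 6.7682%
VaR = −(r̄ − z·σ) = −(6.7714 − 1.282 × 6.7682) = −(-1.9054) = 1.9054%

1.91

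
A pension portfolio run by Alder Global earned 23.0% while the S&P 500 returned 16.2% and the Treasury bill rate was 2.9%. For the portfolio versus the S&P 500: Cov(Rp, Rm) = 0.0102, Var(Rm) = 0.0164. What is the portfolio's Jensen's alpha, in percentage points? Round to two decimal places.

11.83

β = Cov / Var = 0.0102 / 0.0164 = 0.6220
E[R] = Rf + β(Rm − Rf) = 2.9% + 0.6220 × (16.2% − 2.9%) = 11.1726%
α = Rp − E[R] = 23.0% − 11.1726% = 11.8274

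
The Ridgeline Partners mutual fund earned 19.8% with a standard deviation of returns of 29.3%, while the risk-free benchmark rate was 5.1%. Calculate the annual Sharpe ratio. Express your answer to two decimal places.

0.50

Sharpe = (Rp − Rf) / σp = (19.8% − 5.1%) / 29.3% = 14.70% / 29.3% = 0.5017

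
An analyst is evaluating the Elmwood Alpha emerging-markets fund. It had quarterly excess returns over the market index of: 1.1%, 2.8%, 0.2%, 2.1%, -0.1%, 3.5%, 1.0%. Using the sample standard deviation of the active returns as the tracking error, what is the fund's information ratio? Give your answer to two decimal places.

1.13

Mean return μ = 10.60 / 7 = 1.5143%
Σ(r − μ)² = (1.1 − 1.5143)² + (2.8 − 1.5143)² + (0.2 − 1.5143)² + … = 10.7086
σ = √[10.7086 / 6] = 1.3360%
IR = μ / tracking error = 1.5143 / 1.3360 = 1.1335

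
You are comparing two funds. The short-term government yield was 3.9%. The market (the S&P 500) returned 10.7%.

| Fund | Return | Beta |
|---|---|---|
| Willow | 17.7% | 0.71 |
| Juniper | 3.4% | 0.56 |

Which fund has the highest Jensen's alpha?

Willow

Willow: α = 17.7% − [3.9% + 0.71 × (10.7% − 3.9%)] = 8.972
Juniper: α = 3.4% − [3.9% + 0.56 × (10.7% − 3.9%)] = -4.308
Highest: Willow (8.972).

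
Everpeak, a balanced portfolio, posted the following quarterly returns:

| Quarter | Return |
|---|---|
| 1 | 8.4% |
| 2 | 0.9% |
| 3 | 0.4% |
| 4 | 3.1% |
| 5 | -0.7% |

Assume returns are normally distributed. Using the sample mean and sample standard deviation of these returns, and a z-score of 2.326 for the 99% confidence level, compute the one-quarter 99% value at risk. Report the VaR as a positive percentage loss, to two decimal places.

r̄ = (8.4 + 0.9 + 0.4 + 3.1 − 0.7) / 5 = 2.4200%
Sample std dev = √[52.3480 / 4] = 3.6176%
VaR = −(r̄ − z·σ) = −(2.4200 − 2.326 × 3.6176) = −(-5.9945) = 5.9945%

5.99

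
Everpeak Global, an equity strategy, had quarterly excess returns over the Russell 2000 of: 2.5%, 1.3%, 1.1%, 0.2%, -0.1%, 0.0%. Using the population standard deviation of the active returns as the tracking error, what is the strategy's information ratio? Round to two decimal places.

0.91

μ = (2.5 + 1.3 + 1.1 + 0.2 − 0.1 + 0) / 6 = 0.8333%
Population σ = √[Σ(r − μ)² / 6] = √[5.0333 / 6] = √0.8389 = 0.9159%
IR = μ / tracking error = 0.8333 / 0.9159 = 0.9098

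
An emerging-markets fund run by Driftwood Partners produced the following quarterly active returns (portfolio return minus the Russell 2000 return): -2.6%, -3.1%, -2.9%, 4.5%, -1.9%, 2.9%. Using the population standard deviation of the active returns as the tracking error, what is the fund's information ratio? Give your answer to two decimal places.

-0.17

μ = (-2.6 − 3.1 − 2.9 + 4.5 − 1.9 + 2.9) / 6 = -3.10 / 6 = -0.5167%
Σ(r − μ)² = (-2.6 − (-0.5167))² + (-3.1 − (-0.5167))² + … = 55.4483
σ = √[55.4483 / 6] = 3.0400%
IR = μ / tracking error = -0.5167 / 3.0400 = -0.1700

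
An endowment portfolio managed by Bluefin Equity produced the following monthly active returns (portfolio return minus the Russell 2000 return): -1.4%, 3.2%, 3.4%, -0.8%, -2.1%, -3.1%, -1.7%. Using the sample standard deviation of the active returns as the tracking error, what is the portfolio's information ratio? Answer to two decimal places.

r̄ = (-1.4 + 3.2 + 3.4 − 0.8 − 2.1 − 3.1 − 1.7) / 7 = -2.50 / 7 = -0.3571%
Sample σ = √[Σ(r − r̄)² / 6] = √[40.4171 / 6] = √6.7362 = 2.5954%
IR = r̄ / tracking error = -0.3571 / 2.5954 = -0.1376

-0.14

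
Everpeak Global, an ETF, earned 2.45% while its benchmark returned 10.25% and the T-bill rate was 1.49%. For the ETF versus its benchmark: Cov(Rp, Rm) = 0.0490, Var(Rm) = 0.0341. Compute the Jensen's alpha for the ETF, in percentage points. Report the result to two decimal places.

-11.63

β = Cov / Var = 0.0490 / 0.0341 = 1.4370
E[R] = Rf + β(Rm − Rf) = 1.49% + 1.4370 × (10.25% − 1.49%) = 14.0781%
α = Rp − E[R] = 2.45% − 14.0781% = -11.6281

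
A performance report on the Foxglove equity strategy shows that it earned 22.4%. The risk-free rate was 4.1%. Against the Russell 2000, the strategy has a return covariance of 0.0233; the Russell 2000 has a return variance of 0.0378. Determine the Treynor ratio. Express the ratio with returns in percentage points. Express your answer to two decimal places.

29.69

β = Cov / Var = 0.0233 / 0.0378 = 0.6164
Treynor = (Rp − Rf) / β = (22.4% − 4.1%) / 0.6164 = 18.30 / 0.6164 = 29.6885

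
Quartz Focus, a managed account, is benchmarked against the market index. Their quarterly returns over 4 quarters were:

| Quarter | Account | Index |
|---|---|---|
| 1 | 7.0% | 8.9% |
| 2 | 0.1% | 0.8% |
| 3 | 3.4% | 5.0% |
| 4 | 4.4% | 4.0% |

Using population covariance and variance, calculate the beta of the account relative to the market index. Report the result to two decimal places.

r̄p = 3.7250%,  r̄m = 4.6750%
Cov = Σ(rp − r̄p)(rm − r̄m) / 4 = 6.8306
Var(rm) = Σ(rm − r̄m)² / 4 = 8.3569
β = Cov / Var = 6.8306 / 8.3569 = 0.8174

0.82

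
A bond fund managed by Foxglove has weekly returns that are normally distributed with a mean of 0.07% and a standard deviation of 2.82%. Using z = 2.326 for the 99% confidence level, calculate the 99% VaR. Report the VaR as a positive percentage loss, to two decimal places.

6.49

VaR (as % loss) = −(μ − z·σ) = −(0.07% − 2.326 × 2.82%) = −(-6.48932%) = 6.48932%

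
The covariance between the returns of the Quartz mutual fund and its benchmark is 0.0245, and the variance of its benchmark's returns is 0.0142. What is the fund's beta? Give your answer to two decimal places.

1.73

β = Cov(Rp, Rm) / Var(Rm) = 0.0245 / 0.0142 = 1.7254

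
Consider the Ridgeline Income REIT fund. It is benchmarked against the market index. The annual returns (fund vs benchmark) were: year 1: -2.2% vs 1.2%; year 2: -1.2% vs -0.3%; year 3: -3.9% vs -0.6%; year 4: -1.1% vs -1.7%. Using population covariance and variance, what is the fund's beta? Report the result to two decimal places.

r̄p = -2.1000%,  r̄m = -0.3500%
Cov = Σ(rp − r̄p)(rm − r̄m) / 4 = -0.2525
Var(rm) = Σ(rm − r̄m)² / 4 = 1.0725
β = Cov / Var = -0.2525 / 1.0725 = -0.2354

-0.24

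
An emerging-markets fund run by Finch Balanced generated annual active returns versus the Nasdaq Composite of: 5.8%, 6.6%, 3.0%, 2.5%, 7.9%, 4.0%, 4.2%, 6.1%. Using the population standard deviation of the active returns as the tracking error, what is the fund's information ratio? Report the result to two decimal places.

2.85

r̄ = (5.8 + 6.6 + 3 + 2.5 + 7.9 + 4 + 4.2 + 6.1) / 8 = 40.10 / 8 = 5.0125%
Population std dev = √[24.7088 / 8] = 1.7574%
IR = r̄ / tracking error = 5.0125 / 1.7574 = 2.8522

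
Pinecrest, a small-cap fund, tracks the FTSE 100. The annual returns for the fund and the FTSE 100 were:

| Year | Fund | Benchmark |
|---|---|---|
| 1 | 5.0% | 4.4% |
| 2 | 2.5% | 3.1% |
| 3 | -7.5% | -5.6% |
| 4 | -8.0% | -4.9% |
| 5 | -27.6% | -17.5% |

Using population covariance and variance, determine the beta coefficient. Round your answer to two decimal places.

1.46

r̄p = -7.1200%,  r̄m = -4.1000%
Cov = Σ(rp − r̄p)(rm − r̄m) / 5 = 89.5980
Var(rm) = Σ(rm − r̄m)² / 5 = 61.3080
β = Cov / Var = 89.5980 / 61.3080 = 1.4614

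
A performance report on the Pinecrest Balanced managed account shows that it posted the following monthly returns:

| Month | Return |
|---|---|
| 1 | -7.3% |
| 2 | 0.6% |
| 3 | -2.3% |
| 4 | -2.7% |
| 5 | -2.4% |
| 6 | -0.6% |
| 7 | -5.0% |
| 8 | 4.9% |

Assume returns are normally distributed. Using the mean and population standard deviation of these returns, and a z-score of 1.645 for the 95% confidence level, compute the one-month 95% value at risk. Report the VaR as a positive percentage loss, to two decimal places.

r̄ = (-7.3 + 0.6 − 2.3 − 2.7 − 2.4 − 0.6 − 5 + 4.9) / 8 = -14.80 / 8 = -1.8500%
Σ(r − r̄)² = (-7.3 − (-1.8500))² + (0.6 − (-1.8500))² + … = 93.9800
σ = √[93.9800 / 8] = 3.4275%
VaR = −(r̄ − z·σ) = −(-1.8500 − 1.645 × 3.4275) = −(-7.4882) = 7.4882%

7.49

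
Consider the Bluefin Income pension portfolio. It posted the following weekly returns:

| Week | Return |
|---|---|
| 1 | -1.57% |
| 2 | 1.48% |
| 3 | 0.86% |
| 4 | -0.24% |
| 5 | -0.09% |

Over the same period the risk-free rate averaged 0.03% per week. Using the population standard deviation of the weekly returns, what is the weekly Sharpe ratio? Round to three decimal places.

Mean return r̄ = 0.440 / 5 = 0.0880%
Σ(r − r̄)² = (-1.57 − 0.0880)² + (1.48 − 0.0880)² + … = 5.4219
population σ = √(5.4219 / 5) = √1.0844 = 1.0413%
Sharpe = (r̄ − rf) / σ = (0.0880 − 0.03) / 1.0413 = 0.0580 / 1.0413 = 0.0557

0.056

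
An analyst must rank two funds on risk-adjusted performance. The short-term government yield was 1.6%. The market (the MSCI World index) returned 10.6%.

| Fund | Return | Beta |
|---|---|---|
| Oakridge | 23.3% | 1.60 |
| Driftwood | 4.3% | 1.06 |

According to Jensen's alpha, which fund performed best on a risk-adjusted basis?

Oakridge: α = 23.3% − [1.6% + 1.60 × (10.6% − 1.6%)] = 7.300
Driftwood: α = 4.3% − [1.6% + 1.06 × (10.6% − 1.6%)] = -6.840
Highest: Oakridge (7.300).

Oakridge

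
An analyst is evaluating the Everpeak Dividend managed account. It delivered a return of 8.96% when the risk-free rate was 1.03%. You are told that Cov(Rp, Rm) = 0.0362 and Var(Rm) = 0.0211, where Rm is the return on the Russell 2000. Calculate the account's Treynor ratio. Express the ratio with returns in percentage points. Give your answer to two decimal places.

β = Cov / Var = 0.0362 / 0.0211 = 1.7156
Treynor = (Rp − Rf) / β = (8.96% − 1.03%) / 1.7156 = 7.93 / 1.7156 = 4.6223

4.62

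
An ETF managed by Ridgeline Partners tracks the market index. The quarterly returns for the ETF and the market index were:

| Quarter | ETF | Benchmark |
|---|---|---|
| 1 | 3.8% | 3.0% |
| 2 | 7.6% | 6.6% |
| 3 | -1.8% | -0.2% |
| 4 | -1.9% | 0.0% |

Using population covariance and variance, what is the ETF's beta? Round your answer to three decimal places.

1.436

r̄p = 1.9250%,  r̄m = 2.3500%
Cov = Σ(rp − r̄p)(rm − r̄m) / 4 = 10.9563
Var(rm) = Σ(rm − r̄m)² / 4 = 7.6275
β = Cov / Var = 10.9563 / 7.6275 = 1.4364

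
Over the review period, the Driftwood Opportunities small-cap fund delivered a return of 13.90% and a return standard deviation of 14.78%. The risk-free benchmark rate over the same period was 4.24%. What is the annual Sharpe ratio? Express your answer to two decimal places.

Sharpe = (Rp − Rf) / σp = (13.90% − 4.24%) / 14.78% = 9.66% / 14.78% = 0.6536

0.65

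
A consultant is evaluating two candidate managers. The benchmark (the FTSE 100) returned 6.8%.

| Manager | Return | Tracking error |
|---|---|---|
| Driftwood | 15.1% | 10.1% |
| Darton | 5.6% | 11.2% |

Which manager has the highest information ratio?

Driftwood: IR = (15.1% − 6.8%) / 10.1% = 0.822
Darton: IR = (5.6% − 6.8%) / 11.2% = -0.107
Highest: Driftwood (0.822).

Driftwood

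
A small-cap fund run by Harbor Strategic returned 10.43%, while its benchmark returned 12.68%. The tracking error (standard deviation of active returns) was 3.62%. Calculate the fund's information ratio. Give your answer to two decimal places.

IR = (Rp − Rb) / TE = (10.43% − 12.68%) / 3.62% = -2.25% / 3.62% = -0.6215

-0.62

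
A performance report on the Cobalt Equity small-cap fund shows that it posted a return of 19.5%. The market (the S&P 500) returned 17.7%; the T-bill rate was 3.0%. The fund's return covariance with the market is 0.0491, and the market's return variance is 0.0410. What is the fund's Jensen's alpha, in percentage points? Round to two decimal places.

β = Cov / Var = 0.0491 / 0.0410 = 1.1976
E[R] = Rf + β(Rm − Rf) = 3.0% + 1.1976 × (17.7% − 3.0%) = 20.6047%
α = Rp − E[R] = 19.5% − 20.6047% = -1.1047

-1.10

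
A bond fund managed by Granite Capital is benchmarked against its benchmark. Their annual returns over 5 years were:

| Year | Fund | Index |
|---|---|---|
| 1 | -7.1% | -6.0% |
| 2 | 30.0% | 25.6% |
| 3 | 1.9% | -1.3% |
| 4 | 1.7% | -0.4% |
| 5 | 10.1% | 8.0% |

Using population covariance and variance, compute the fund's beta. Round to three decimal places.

1.121

r̄p = 7.3200%,  r̄m = 5.1800%
Cov = Σ(rp − r̄p)(rm − r̄m) / 5 = 139.7324
Var(rm) = Σ(rm − r̄m)² / 5 = 124.6096
β = Cov / Var = 139.7324 / 124.6096 = 1.1214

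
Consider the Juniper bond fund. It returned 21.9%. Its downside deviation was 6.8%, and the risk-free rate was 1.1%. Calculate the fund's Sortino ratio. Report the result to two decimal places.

3.06

Sortino = (Rp − Rf) / σd = (21.9% − 1.1%) / 6.8% = 20.80% / 6.8% = 3.0588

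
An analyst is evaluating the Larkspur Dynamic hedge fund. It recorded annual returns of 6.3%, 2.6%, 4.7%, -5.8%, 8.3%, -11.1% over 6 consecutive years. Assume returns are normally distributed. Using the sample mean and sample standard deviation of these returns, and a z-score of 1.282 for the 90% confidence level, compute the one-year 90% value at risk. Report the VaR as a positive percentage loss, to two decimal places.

8.93

μ = (6.3 + 2.6 + 4.7 − 5.8 + 8.3 − 11.1) / 6 = 0.8333%
Σ(r − μ)² = 290.1133; sample σ = √(290.1133/5) = 7.6173%
VaR = −(μ − z·σ) = −(0.8333 − 1.282 × 7.6173) = −(-8.9321) = 8.9321%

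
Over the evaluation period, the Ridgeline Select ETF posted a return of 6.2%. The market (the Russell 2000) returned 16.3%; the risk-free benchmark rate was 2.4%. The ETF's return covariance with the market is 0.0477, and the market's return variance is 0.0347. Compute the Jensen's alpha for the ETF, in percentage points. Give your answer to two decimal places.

-15.31

β = Cov / Var = 0.0477 / 0.0347 = 1.3746
E[R] = Rf + β(Rm − Rf) = 2.4% + 1.3746 × (16.3% − 2.4%) = 21.5069%
α = Rp − E[R] = 6.2% − 21.5069% = -15.3069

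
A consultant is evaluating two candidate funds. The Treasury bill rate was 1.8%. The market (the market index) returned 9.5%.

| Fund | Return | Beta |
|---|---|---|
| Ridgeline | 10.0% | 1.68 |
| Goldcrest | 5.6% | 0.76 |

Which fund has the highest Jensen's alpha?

Ridgeline: α = 10.0% − [1.8% + 1.68 × (9.5% − 1.8%)] = -4.736
Goldcrest: α = 5.6% − [1.8% + 0.76 × (9.5% − 1.8%)] = -2.052
Highest: Goldcrest (-2.052).

Goldcrest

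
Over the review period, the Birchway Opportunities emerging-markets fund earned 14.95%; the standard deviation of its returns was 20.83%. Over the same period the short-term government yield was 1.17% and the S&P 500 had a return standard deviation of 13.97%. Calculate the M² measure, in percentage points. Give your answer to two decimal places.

10.41

Sharpe = (Rp − Rf) / σp = (14.95% − 1.17%) / 20.83% = 0.6615
M² = Rf + Sharpe × σm = 1.17% + 0.6615 × 13.97% = 10.4112%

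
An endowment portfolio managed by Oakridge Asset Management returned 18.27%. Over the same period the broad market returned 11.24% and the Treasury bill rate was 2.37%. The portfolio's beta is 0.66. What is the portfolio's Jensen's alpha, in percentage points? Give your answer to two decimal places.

CAPM expected return = Rf + β(Rm − Rf) = 2.37% + 0.66 × (11.24% − 2.37%) = 2.37 + 0.66 × 8.87 = 8.2242%
Jensen's α = Rp − E[R] = 18.27% − 8.2242% = 10.0458

10.05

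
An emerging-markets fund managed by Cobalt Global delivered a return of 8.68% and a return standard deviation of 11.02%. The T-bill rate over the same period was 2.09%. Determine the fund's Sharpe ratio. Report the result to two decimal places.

Sharpe = (Rp − Rf) / σp = (8.68% − 2.09%) / 11.02% = 6.59% / 11.02% = 0.5980

0.60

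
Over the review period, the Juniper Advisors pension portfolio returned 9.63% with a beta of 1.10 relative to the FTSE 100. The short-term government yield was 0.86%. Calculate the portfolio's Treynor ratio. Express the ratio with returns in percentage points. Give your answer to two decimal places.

7.97

Treynor = (Rp − Rf) / β = (9.63% − 0.86%) / 1.10 = 8.77 / 1.10 = 7.9727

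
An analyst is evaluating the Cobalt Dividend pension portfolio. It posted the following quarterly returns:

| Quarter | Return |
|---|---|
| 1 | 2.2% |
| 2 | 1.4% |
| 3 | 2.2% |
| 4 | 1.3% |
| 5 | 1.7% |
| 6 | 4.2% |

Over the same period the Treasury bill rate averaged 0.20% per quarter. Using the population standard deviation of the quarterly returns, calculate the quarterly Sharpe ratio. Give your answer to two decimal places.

μ = (2.2 + 1.4 + 2.2 + 1.3 + 1.7 + 4.2) / 6 = 13.00 / 6 = 2.1667%
Σ(r − μ)² = (2.2 − 2.1667)² + (1.4 − 2.1667)² + (2.2 − 2.1667)² + … = 5.6933
population σ = √(5.6933 / 6) = √0.9489 = 0.9741%
Sharpe = (μ − rf) / σ = (2.1667 − 0.2) / 0.9741 = 1.9667 / 0.9741 = 2.0190

2.02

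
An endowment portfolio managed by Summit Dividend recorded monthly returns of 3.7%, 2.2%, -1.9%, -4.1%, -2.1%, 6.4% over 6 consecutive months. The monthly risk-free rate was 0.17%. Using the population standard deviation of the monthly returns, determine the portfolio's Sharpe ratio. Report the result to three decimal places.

r̄ = (3.7 + 2.2 − 1.9 − 4.1 − 2.1 + 6.4) / 6 = 0.7000%
Σ(r − r̄)² = (3.7 − 0.7000)² + (2.2 − 0.7000)² + (-1.9 − 0.7000)² + … = 81.3800
σ = √[81.3800 / 6] = 3.6828%
Sharpe = (r̄ − rf) / σ = (0.7000 − 0.17) / 3.6828 = 0.5300 / 3.6828 = 0.1439

0.144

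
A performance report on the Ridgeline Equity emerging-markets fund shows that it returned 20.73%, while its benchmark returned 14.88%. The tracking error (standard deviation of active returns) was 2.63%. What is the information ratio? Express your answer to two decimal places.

2.22

IR = (Rp − Rb) / TE = (20.73% − 14.88%) / 2.63% = 5.85% / 2.63% = 2.2243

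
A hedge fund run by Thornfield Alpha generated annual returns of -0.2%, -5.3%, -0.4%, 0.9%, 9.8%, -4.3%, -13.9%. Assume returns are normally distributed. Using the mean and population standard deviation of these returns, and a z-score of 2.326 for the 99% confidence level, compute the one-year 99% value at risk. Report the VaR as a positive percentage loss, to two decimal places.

r̄ = (-0.2 − 5.3 − 0.4 + 0.9 + 9.8 − 4.3 − 13.9) / 7 = -13.40 / 7 = -1.9143%
Σ(r − r̄)² = 311.1886; population σ = √(311.1886/7) = 6.6675%
VaR = −(r̄ − z·σ) = −(-1.9143 − 2.326 × 6.6675) = −(-17.4229) = 17.4229%

17.42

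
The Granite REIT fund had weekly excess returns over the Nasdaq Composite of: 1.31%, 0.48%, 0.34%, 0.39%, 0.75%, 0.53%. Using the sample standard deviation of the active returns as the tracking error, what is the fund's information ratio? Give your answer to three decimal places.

r̄ = (1.31 + 0.48 + 0.34 + 0.39 + 0.75 + 0.53) / 6 = 3.800 / 6 = 0.6333%
Sample σ = √[Σ(r − r̄)² / 5] = √[0.6509 / 5] = √0.1302 = 0.3608%
IR = r̄ / tracking error = 0.6333 / 0.3608 = 1.7553

1.755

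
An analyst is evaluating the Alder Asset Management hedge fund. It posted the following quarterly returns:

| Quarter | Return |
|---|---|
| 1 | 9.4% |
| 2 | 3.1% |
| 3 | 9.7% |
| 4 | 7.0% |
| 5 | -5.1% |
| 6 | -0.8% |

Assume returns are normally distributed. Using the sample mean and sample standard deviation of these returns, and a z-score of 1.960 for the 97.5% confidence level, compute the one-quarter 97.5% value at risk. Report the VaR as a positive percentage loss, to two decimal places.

7.79

μ = (9.4 + 3.1 + 9.7 + 7 − 5.1 − 0.8) / 6 = 3.8833%
Σ(r − μ)² = (9.4 − 3.8833)² + (3.1 − 3.8833)² + (9.7 − 3.8833)² + … = 177.2283
sample σ = √(177.2283 / 5) = √35.4457 = 5.9536%
VaR = −(μ − z·σ) = −(3.8833 − 1.960 × 5.9536) = −(-7.7858) = 7.7858%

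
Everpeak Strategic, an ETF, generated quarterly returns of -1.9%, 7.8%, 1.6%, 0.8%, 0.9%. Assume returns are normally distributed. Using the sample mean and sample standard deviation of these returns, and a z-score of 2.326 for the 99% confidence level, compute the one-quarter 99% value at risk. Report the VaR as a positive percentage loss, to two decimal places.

r̄ = (-1.9 + 7.8 + 1.6 + 0.8 + 0.9) / 5 = 1.8400%
Σ(r − r̄)² = (-1.9 − 1.8400)² + (7.8 − 1.8400)² + (1.6 − 1.8400)² + … = 51.5320
sample σ = √(51.5320 / 4) = √12.8830 = 3.5893%
VaR = −(r̄ − z·σ) = −(1.8400 − 2.326 × 3.5893) = −(-6.5087) = 6.5087%

6.51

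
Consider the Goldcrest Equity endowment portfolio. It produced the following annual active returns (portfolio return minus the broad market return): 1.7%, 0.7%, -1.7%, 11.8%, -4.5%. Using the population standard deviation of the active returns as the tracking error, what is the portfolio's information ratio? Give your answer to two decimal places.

0.29

Mean return r̄ = 8.00 / 5 = 1.6000%
Σ(r − r̄)² = (1.7 − 1.6000)² + (0.7 − 1.6000)² + … = 152.9600
σ = √[152.9600 / 5] = 5.5310%
IR = r̄ / tracking error = 1.6000 / 5.5310 = 0.2893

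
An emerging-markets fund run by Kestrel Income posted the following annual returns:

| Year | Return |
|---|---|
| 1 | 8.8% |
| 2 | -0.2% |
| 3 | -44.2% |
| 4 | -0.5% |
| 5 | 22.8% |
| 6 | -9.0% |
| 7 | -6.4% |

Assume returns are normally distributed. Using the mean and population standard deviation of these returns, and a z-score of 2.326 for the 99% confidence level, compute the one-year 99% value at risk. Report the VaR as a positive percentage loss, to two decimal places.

r̄ = (8.8 − 0.2 − 44.2 − 0.5 + 22.8 − 9 − 6.4) / 7 = -4.1000%
Population std dev = √[2555.5000 / 7] = 19.1068%
VaR = −(r̄ − z·σ) = −(-4.1000 − 2.326 × 19.1068) = −(-48.5424) = 48.5424%

48.54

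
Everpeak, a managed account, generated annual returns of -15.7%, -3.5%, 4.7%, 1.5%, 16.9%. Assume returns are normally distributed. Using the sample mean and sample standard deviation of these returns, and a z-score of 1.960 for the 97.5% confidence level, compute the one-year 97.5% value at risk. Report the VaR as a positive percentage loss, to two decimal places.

r̄ = (-15.7 − 3.5 + 4.7 + 1.5 + 16.9) / 5 = 0.7800%
Σ(r − r̄)² = 565.6480; sample σ = √(565.6480/4) = 11.8917%
VaR = −(r̄ − z·σ) = −(0.7800 − 1.960 × 11.8917) = −(-22.5277) = 22.5277%

22.53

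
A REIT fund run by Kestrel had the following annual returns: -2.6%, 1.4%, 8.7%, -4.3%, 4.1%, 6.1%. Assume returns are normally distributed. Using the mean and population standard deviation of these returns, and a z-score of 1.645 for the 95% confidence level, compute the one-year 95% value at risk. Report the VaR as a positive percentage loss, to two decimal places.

r̄ = (-2.6 + 1.4 + 8.7 − 4.3 + 4.1 + 6.1) / 6 = 2.2333%
Σ(r − r̄)² = 126.9933; population σ = √(126.9933/6) = 4.6006%
VaR = −(r̄ − z·σ) = −(2.2333 − 1.645 × 4.6006) = −(-5.3347) = 5.3347%

5.33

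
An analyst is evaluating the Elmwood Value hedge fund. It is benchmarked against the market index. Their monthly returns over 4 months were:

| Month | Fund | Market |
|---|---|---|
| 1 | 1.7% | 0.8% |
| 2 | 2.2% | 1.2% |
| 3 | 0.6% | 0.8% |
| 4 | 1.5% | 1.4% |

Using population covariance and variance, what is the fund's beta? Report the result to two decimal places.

1.04

r̄p = 1.5000%,  r̄m = 1.0500%
Cov = Σ(rp − r̄p)(rm − r̄m) / 4 = 0.0700
Var(rm) = Σ(rm − r̄m)² / 4 = 0.0675
β = Cov / Var = 0.0700 / 0.0675 = 1.0370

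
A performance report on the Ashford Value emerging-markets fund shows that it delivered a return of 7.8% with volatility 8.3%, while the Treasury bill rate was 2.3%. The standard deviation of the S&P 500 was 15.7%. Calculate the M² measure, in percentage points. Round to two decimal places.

12.70

Sharpe = (Rp − Rf) / σp = (7.8% − 2.3%) / 8.3% = 0.6627
M² = Rf + Sharpe × σm = 2.3% + 0.6627 × 15.7% = 12.7044%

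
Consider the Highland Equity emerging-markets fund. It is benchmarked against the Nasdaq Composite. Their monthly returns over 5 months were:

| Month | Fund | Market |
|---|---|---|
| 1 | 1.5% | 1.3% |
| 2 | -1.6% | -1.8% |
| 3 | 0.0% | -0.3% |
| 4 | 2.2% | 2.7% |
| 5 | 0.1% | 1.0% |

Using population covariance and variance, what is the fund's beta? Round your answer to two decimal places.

r̄p = 0.4400%,  r̄m = 0.5800%
Cov = Σ(rp − r̄p)(rm − r̄m) / 5 = 1.9188
Var(rm) = Σ(rm − r̄m)² / 5 = 2.3256
β = Cov / Var = 1.9188 / 2.3256 = 0.8251

0.83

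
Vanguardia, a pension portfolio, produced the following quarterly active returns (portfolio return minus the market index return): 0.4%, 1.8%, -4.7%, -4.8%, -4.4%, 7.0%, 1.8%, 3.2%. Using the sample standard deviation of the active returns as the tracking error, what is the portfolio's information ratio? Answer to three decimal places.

0.009

μ = (0.4 + 1.8 − 4.7 − 4.8 − 4.4 + 7 + 1.8 + 3.2) / 8 = 0.30 / 8 = 0.0375%
Σ(r − μ)² = 130.3588; sample σ = √(130.3588/7) = 4.3154%
IR = μ / tracking error = 0.0375 / 4.3154 = 0.0087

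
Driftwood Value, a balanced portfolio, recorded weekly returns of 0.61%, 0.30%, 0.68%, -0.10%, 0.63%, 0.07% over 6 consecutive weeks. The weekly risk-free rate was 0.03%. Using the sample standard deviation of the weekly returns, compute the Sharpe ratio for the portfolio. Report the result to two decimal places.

r̄ = (0.61 + 0.3 + 0.68 − 0.1 + 0.63 + 0.07) / 6 = 2.190 / 6 = 0.3650%
Sample std dev = √[0.5370 / 5] = 0.3277%
Sharpe = (r̄ − rf) / σ = (0.3650 − 0.03) / 0.3277 = 0.3350 / 0.3277 = 1.0223

1.02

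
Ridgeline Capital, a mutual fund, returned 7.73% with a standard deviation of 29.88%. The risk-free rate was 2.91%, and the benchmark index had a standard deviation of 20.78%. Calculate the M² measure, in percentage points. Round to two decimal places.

Sharpe = (Rp − Rf) / σp = (7.73% − 2.91%) / 29.88% = 0.1613
M² = Rf + Sharpe × σm = 2.91% + 0.1613 × 20.78% = 6.2618%

6.26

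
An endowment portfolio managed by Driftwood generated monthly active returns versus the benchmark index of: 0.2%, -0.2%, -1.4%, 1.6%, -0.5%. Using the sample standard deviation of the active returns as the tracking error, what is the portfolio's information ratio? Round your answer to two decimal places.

r̄ = (0.2 − 0.2 − 1.4 + 1.6 − 0.5) / 5 = -0.30 / 5 = -0.0600%
Σ(r − r̄)² = (0.2 − (-0.0600))² + (-0.2 − (-0.0600))² + (-1.4 − (-0.0600))² + … = 4.8320
σ = √[4.8320 / 4] = 1.0991%
IR = r̄ / tracking error = -0.0600 / 1.0991 = -0.0546

-0.05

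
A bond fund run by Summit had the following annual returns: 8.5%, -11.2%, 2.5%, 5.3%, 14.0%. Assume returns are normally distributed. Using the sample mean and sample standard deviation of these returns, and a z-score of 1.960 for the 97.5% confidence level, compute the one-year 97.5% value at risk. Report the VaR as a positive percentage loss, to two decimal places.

r̄ = (8.5 − 11.2 + 2.5 + 5.3 + 14) / 5 = 19.10 / 5 = 3.8200%
Σ(r − r̄)² = (8.5 − 3.8200)² + (-11.2 − 3.8200)² + … = 355.0680
sample σ = √(355.0680 / 4) = √88.7670 = 9.4216%
VaR = −(r̄ − z·σ) = −(3.8200 − 1.960 × 9.4216) = −(-14.6463) = 14.6463%

14.65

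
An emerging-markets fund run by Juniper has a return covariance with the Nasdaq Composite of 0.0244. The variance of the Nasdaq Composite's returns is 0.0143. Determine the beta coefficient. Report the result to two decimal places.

β = Cov(Rp, Rm) / Var(Rm) = 0.0244 / 0.0143 = 1.7063

1.71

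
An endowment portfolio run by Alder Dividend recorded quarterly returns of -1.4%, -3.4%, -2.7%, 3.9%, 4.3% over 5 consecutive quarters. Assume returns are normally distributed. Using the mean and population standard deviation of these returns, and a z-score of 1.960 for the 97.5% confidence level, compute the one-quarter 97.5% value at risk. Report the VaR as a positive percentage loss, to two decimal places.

6.33

Mean return μ = 0.70 / 5 = 0.1400%
Σ(r − μ)² = 54.4120; population σ = √(54.4120/5) = 3.2988%
VaR = −(μ − z·σ) = −(0.1400 − 1.960 × 3.2988) = −(-6.3256) = 6.3256%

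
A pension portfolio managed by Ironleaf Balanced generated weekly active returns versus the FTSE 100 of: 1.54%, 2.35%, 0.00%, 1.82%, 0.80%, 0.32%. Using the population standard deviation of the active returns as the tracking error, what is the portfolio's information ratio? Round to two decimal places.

1.36

r̄ = (1.54 + 2.35 + 0 + 1.82 + 0.8 + 0.32) / 6 = 6.830 / 6 = 1.1383%
Σ(r − r̄)² = (1.54 − 1.1383)² + (2.35 − 1.1383)² + (0 − 1.1383)² + … = 4.1741
σ = √[4.1741 / 6] = 0.8341%
IR = r̄ / tracking error = 1.1383 / 0.8341 = 1.3647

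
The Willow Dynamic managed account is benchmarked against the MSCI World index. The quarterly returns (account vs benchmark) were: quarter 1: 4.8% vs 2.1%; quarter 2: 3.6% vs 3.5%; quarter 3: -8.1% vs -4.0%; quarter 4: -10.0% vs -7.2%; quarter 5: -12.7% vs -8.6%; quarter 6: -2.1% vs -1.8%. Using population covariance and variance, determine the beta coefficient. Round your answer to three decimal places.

1.468

r̄p = -4.0833%,  r̄m = -2.6667%
Cov = Σ(rp − r̄p)(rm − r̄m) / 6 = 29.1244
Var(rm) = Σ(rm − r̄m)² / 6 = 19.8389
β = Cov / Var = 29.1244 / 19.8389 = 1.4680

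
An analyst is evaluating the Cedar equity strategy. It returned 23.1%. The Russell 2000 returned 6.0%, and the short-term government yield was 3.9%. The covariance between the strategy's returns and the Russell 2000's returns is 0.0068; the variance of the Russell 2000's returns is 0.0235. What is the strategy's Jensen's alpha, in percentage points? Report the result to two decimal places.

18.59

β = Cov / Var = 0.0068 / 0.0235 = 0.2894
E[R] = Rf + β(Rm − Rf) = 3.9% + 0.2894 × (6.0% − 3.9%) = 4.5077%
α = Rp − E[R] = 23.1% − 4.5077% = 18.5923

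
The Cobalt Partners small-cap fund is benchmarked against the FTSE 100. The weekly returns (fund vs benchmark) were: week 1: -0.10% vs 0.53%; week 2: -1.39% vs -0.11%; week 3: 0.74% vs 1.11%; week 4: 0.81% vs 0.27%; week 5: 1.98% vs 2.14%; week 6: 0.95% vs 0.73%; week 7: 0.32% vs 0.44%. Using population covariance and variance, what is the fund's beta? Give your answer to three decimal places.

1.196

r̄p = 0.4729%,  r̄m = 0.7300%
Cov = Σ(rp − r̄p)(rm − r̄m) / 7 = 0.5422
Var(rm) = Σ(rm − r̄m)² / 7 = 0.4534
β = Cov / Var = 0.5422 / 0.4534 = 1.1959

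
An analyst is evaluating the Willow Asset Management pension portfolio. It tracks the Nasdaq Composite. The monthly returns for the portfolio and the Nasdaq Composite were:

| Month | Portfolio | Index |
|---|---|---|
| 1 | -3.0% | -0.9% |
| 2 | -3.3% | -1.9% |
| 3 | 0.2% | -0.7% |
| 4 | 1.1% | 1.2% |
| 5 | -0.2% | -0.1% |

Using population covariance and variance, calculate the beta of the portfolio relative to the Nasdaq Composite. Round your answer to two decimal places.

r̄p = -1.0400%,  r̄m = -0.4800%
Cov = Σ(rp − r̄p)(rm − r̄m) / 5 = 1.5348
Var(rm) = Σ(rm − r̄m)² / 5 = 1.0416
β = Cov / Var = 1.5348 / 1.0416 = 1.4735

1.47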